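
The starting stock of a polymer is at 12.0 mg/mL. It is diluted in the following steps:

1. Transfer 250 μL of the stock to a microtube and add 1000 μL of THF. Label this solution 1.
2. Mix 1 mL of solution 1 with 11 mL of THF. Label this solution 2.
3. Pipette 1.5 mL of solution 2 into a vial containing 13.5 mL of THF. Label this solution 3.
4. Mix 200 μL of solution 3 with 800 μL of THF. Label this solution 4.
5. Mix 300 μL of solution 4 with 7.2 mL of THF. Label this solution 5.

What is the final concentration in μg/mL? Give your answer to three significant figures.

Step 1: 250 μL + 1000 μL = 1250 μL total → factor 1250/250 = 5
Step 2: 1 mL + 11 mL = 12 mL total → factor 12/1 = 12
Step 3: 1.5 mL + 13.5 mL = 15 mL total → factor 15/1.5 = 10
Step 4: 200 μL + 800 μL = 1000 μL total → factor 1000/200 = 5
Step 5: 300 μL + 7.2 mL = 7500 μL total → factor 7500/300 = 25
Overall dilution factor = 5 × 12 × 10 × 5 × 25 = 75000
Final = 12.0 mg/mL / 75000 = 0.0001600 mg/mL = 0.160 μg/mL

0.160 μg/mL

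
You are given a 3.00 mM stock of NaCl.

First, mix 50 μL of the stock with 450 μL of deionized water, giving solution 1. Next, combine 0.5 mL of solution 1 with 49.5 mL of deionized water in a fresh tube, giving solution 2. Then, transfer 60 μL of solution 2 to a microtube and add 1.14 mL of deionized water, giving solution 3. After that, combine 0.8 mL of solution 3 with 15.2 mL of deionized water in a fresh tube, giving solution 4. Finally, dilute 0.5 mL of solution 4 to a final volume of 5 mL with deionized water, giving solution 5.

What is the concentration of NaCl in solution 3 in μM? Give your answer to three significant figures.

0.150 μM

Step 1: 50 μL + 450 μL = 500 μL total → factor 500/50 = 10
Step 2: 0.5 mL + 49.5 mL = 50 mL total → factor 50/0.5 = 100
Step 3: 60 μL + 1.14 mL = 1200 μL total → factor 1200/60 = 20
Dilution factor through solution 3 = 10 × 100 × 20 = 20000
[solution 3] = 3.00 mM / 20000 = 0.0001500 mM = 0.150 μM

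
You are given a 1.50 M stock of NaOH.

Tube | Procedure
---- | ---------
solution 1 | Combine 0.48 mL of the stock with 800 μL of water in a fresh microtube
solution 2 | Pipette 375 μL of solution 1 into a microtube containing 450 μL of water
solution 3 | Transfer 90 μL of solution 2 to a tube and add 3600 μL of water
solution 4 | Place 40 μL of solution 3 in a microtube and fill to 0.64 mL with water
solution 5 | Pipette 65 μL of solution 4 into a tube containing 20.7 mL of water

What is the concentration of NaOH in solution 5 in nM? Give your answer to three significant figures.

1.22 × 10^3 nM

Step 1: 0.48 mL + 800 μL = 1.28 mL total → factor 1.28/0.48 = 2.6667
Step 2: 375 μL + 450 μL = 825 μL total → factor 825/375 = 2.2
Step 3: 90 μL + 3600 μL = 3690 μL total → factor 3690/90 = 41
Step 4: 40 μL brought to 0.64 mL → factor 640/40 = 16
Step 5: 65 μL + 20.7 mL = 20765 μL total → factor 20765/65 = 319.46
Overall dilution factor = 2.6667 × 2.2 × 41 × 16 × 319.46 = 1.2295 × 10^6
Final = 1.50 M / 1.2295 × 10^6 = 1.220 × 10^-6 M = 1.22 × 10^3 nM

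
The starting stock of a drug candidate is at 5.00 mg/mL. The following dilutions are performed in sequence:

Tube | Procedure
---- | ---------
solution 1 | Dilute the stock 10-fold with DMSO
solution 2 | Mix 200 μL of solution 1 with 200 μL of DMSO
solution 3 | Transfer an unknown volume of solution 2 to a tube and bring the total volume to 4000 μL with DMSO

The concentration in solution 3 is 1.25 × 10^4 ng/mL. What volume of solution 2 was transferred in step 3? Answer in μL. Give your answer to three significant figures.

Step 1: 10-fold → factor 10
Step 2: 200 μL + 200 μL = 400 μL total → factor 400/200 = 2
Step 3: v brought to 4000 μL → factor = 4000 μL/v
Product of known-step factors = 20
Overall factor = 5.00 mg/mL / (1.25 × 10^4 ng/mL) = 400
Step-3 factor = 400 / 20 = 20
v = 4000 μL / 20 = 200 μL

200 μL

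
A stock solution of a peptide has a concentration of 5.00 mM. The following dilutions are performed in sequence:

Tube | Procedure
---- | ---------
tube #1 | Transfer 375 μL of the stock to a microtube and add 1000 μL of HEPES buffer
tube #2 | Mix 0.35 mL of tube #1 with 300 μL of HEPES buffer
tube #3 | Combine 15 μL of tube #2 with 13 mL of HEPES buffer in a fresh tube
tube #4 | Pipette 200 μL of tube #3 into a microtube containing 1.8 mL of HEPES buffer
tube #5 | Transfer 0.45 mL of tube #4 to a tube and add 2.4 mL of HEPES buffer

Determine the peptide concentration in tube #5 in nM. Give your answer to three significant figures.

13.4 nM

Step 1: 375 μL + 1000 μL = 1375 μL total → factor 1375/375 = 3.6667
Step 2: 0.35 mL + 300 μL = 0.65 mL total → factor 0.65/0.35 = 1.8571
Step 3: 15 μL + 13 mL = 13015 μL total → factor 13015/15 = 867.67
Step 4: 200 μL + 1.8 mL = 2000 μL total → factor 2000/200 = 10
Step 5: 0.45 mL + 2.4 mL = 2.85 mL total → factor 2.85/0.45 = 6.3333
Overall dilution factor = 3.6667 × 1.8571 × 867.67 × 10 × 6.3333 = 3.742 × 10^5
Final = 5.00 mM / 3.742 × 10^5 = 1.336 × 10^-5 mM = 13.4 nM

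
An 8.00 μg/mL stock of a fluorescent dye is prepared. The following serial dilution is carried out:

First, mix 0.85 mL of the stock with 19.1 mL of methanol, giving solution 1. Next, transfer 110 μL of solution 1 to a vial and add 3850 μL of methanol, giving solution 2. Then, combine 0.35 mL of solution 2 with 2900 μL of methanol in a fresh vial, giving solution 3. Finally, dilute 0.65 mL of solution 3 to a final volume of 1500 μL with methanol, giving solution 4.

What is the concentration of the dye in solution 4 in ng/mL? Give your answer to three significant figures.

0.442 ng/mL

Step 1: 0.85 mL + 19.1 mL = 19.95 mL total → factor 19.95/0.85 = 23.471
Step 2: 110 μL + 3850 μL = 3960 μL total → factor 3960/110 = 36
Step 3: 0.35 mL + 2900 μL = 3.25 mL total → factor 3.25/0.35 = 9.2857
Step 4: 0.65 mL brought to 1500 μL → factor 1.5/0.65 = 2.3077
Overall dilution factor = 23.471 × 36 × 9.2857 × 2.3077 = 18106
Final = 8.00 μg/mL / 18106 = 0.0004418 μg/mL = 0.442 ng/mL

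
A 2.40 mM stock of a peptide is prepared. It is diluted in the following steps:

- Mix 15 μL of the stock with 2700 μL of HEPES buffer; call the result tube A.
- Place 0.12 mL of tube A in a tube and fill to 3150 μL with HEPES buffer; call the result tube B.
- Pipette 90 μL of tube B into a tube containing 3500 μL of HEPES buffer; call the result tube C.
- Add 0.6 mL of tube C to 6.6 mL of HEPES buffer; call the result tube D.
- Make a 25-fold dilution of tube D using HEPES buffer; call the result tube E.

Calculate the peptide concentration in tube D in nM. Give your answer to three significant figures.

1.06 nM

Step 1: 15 μL + 2700 μL = 2715 μL total → factor 2715/15 = 181
Step 2: 0.12 mL brought to 3150 μL → factor 3.15/0.12 = 26.25
Step 3: 90 μL + 3500 μL = 3590 μL total → factor 3590/90 = 39.889
Step 4: 0.6 mL + 6.6 mL = 7.2 mL total → factor 7.2/0.6 = 12
Dilution factor through tube D = 181 × 26.25 × 39.889 × 12 = 2.2743 × 10^6
[tube D] = 2.40 mM / 2.2743 × 10^6 = 1.055 × 10^-6 mM = 1.06 nM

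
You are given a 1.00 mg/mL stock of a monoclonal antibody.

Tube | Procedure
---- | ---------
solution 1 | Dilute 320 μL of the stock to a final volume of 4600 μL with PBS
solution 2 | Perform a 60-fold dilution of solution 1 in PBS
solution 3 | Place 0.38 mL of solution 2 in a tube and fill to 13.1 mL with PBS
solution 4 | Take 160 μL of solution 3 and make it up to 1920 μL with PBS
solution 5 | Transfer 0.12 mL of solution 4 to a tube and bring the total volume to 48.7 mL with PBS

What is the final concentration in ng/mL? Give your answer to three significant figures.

0.00691 ng/mL

Step 1: 320 μL brought to 4600 μL → factor 4600/320 = 14.375
Step 2: 60-fold → factor 60
Step 3: 0.38 mL brought to 13.1 mL → factor 13.1/0.38 = 34.474
Step 4: 160 μL brought to 1920 μL → factor 1920/160 = 12
Step 5: 0.12 mL brought to 48.7 mL → factor 48.7/0.12 = 405.83
Overall dilution factor = 14.375 × 60 × 34.474 × 12 × 405.83 = 1.448 × 10^8
Final = 1.00 mg/mL / 1.448 × 10^8 = 6.906 × 10^-9 mg/mL = 0.00691 ng/mL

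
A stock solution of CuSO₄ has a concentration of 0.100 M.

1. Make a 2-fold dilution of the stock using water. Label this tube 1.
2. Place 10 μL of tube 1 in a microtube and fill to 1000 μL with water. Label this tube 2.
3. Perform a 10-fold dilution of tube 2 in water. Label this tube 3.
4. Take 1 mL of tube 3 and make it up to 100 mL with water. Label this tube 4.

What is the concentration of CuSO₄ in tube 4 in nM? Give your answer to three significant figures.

500 nM

Step 1: 2-fold → factor 2
Step 2: 10 μL brought to 1000 μL → factor 1000/10 = 100
Step 3: 10-fold → factor 10
Step 4: 1 mL brought to 100 mL → factor 100/1 = 100
Overall dilution factor = 2 × 100 × 10 × 100 = 2 × 10^5
Final = 0.100 M / 2 × 10^5 = 5.000 × 10^-7 M = 500 nM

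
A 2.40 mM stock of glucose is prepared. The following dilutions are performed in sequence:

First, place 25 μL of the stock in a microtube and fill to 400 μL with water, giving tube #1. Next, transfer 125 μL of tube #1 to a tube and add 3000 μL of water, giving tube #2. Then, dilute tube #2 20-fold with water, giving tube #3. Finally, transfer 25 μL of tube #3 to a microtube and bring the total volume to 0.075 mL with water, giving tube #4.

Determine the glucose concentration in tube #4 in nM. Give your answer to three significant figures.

Step 1: 25 μL brought to 400 μL → factor 400/25 = 16
Step 2: 125 μL + 3000 μL = 3125 μL total → factor 3125/125 = 25
Step 3: 20-fold → factor 20
Step 4: 25 μL brought to 0.075 mL → factor 75/25 = 3
Overall dilution factor = 16 × 25 × 20 × 3 = 24000
Final = 2.40 mM / 24000 = 0.0001000 mM = 100 nM

100 nM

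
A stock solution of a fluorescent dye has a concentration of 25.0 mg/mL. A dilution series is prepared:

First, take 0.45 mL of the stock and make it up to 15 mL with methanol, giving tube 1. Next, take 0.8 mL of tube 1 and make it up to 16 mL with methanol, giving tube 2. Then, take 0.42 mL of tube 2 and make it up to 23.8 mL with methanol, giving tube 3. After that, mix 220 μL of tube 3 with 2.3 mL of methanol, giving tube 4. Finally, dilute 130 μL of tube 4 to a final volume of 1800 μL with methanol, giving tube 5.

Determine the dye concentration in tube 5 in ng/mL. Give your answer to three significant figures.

Step 1: 0.45 mL brought to 15 mL → factor 15/0.45 = 33.333
Step 2: 0.8 mL brought to 16 mL → factor 16/0.8 = 20
Step 3: 0.42 mL brought to 23.8 mL → factor 23.8/0.42 = 56.667
Step 4: 220 μL + 2.3 mL = 2520 μL total → factor 2520/220 = 11.455
Step 5: 130 μL brought to 1800 μL → factor 1800/130 = 13.846
Overall dilution factor = 33.333 × 20 × 56.667 × 11.455 × 13.846 = 5.9916 × 10^6
Final = 25.0 mg/mL / 5.9916 × 10^6 = 4.173 × 10^-6 mg/mL = 4.17 ng/mL

4.17 ng/mL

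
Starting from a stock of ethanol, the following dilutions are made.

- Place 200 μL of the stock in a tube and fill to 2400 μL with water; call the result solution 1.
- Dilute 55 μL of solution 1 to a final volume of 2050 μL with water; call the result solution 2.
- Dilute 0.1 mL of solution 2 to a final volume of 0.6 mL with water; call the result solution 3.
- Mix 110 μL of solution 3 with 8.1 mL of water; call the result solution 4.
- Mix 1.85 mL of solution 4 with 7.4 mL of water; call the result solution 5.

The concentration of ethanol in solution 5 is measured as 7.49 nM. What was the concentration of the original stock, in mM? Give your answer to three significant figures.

Step 1: 200 μL brought to 2400 μL → factor 2400/200 = 12
Step 2: 55 μL brought to 2050 μL → factor 2050/55 = 37.273
Step 3: 0.1 mL brought to 0.6 mL → factor 0.6/0.1 = 6
Step 4: 110 μL + 8.1 mL = 8210 μL total → factor 8210/110 = 74.636
Step 5: 1.85 mL + 7.4 mL = 9.25 mL total → factor 9.25/1.85 = 5
Overall dilution factor = 12 × 37.273 × 6 × 74.636 × 5 = 1.0015 × 10^6
Stock = 7.49 nM × 1.0015 × 10^6 = 7.501 × 10^6 nM = 7.50 mM

7.50 mM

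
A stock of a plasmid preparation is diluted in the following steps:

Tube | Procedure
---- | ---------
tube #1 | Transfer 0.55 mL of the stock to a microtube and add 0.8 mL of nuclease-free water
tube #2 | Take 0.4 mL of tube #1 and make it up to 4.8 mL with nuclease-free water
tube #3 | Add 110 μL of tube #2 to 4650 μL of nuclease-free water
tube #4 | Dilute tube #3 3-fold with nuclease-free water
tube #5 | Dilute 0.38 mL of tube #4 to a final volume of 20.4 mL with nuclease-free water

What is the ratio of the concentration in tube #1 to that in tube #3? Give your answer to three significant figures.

Step 1: 0.55 mL + 0.8 mL = 1.35 mL total → factor 1.35/0.55 = 2.4545
Step 2: 0.4 mL brought to 4.8 mL → factor 4.8/0.4 = 12
Step 3: 110 μL + 4650 μL = 4760 μL total → factor 4760/110 = 43.273
Dilution factor to tube #1 = 2.4545; to tube #3 = 1274.6
[tube #1]/[tube #3] = (factor to tube #3)/(factor to tube #1) = 1274.6/2.4545 = 519

519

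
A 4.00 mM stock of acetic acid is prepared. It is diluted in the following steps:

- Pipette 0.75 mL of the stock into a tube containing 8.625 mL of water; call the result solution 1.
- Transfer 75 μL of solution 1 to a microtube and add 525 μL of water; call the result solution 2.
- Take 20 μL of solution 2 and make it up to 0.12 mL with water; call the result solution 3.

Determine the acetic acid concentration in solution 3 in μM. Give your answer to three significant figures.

Step 1: 0.75 mL + 8.625 mL = 9.375 mL total → factor 9.375/0.75 = 12.5
Step 2: 75 μL + 525 μL = 600 μL total → factor 600/75 = 8
Step 3: 20 μL brought to 0.12 mL → factor 120/20 = 6
Overall dilution factor = 12.5 × 8 × 6 = 600
Final = 4.00 mM / 600 = 0.006667 mM = 6.67 μM

6.67 μM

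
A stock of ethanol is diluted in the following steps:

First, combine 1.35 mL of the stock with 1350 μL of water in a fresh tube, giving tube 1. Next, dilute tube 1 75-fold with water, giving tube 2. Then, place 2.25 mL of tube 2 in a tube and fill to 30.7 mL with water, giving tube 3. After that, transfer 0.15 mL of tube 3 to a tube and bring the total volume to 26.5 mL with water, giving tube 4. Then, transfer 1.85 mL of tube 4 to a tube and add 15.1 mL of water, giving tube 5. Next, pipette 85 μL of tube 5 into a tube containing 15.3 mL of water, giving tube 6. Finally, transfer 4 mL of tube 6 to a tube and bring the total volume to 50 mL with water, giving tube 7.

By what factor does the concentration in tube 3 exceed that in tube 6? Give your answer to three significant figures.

Step 1: 1.35 mL + 1350 μL = 2.7 mL total → factor 2.7/1.35 = 2
Step 2: 75-fold → factor 75
Step 3: 2.25 mL brought to 30.7 mL → factor 30.7/2.25 = 13.644
Step 4: 0.15 mL brought to 26.5 mL → factor 26.5/0.15 = 176.67
Step 5: 1.85 mL + 15.1 mL = 16.95 mL total → factor 16.95/1.85 = 9.1622
Step 6: 85 μL + 15.3 mL = 15385 μL total → factor 15385/85 = 181
Dilution factor to tube 3 = 2046.7; to tube 6 = 5.9962 × 10^8
[tube 3]/[tube 6] = (factor to tube 6)/(factor to tube 3) = 5.9962 × 10^8/2046.7 = 2.93 × 10^5

2.93 × 10^5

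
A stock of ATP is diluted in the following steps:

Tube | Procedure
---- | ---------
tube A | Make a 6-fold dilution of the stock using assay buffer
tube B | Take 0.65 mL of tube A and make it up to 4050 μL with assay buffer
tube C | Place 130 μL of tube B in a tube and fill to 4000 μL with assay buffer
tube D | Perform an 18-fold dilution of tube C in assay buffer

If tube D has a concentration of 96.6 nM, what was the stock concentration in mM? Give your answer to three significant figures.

2.00 mM

Step 1: 6-fold → factor 6
Step 2: 0.65 mL brought to 4050 μL → factor 4.05/0.65 = 6.2308
Step 3: 130 μL brought to 4000 μL → factor 4000/130 = 30.769
Step 4: 18-fold → factor 18
Overall dilution factor = 6 × 6.2308 × 30.769 × 18 = 20705
Stock = 96.6 nM × 20705 = 2.000 × 10^6 nM = 2.00 mM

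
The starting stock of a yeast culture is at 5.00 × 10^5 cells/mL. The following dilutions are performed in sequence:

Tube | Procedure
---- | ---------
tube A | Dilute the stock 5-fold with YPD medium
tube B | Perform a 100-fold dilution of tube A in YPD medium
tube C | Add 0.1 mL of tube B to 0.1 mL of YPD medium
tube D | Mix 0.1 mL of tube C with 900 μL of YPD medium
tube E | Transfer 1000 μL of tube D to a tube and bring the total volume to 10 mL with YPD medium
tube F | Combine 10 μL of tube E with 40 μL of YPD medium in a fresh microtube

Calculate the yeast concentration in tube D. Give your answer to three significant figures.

50.0 cells/mL

Step 1: 5-fold → factor 5
Step 2: 100-fold → factor 100
Step 3: 0.1 mL + 0.1 mL = 0.2 mL total → factor 0.2/0.1 = 2
Step 4: 0.1 mL + 900 μL = 1 mL total → factor 1/0.1 = 10
Dilution factor through tube D = 5 × 100 × 2 × 10 = 10000
[tube D] = 5.00 × 10^5 cells/mL / 10000 = 50.0 cells/mL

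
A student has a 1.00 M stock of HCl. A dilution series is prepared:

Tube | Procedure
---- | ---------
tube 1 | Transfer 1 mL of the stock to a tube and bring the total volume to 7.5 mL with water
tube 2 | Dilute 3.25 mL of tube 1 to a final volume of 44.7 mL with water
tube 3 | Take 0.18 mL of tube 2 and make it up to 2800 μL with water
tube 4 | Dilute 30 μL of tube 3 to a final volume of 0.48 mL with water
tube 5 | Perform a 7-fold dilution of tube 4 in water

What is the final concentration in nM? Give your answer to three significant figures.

Step 1: 1 mL brought to 7.5 mL → factor 7.5/1 = 7.5
Step 2: 3.25 mL brought to 44.7 mL → factor 44.7/3.25 = 13.754
Step 3: 0.18 mL brought to 2800 μL → factor 2.8/0.18 = 15.556
Step 4: 30 μL brought to 0.48 mL → factor 480/30 = 16
Step 5: 7-fold → factor 7
Overall dilution factor = 7.5 × 13.754 × 15.556 × 16 × 7 = 1.7972 × 10^5
Final = 1.00 M / 1.7972 × 10^5 = 5.564 × 10^-6 M = 5.56 × 10^3 nM

5.56 × 10^3 nM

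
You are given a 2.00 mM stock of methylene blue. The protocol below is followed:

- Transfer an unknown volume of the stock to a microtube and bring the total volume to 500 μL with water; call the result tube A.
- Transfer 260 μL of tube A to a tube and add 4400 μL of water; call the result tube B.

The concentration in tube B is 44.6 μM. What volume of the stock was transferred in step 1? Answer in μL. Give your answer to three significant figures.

Step 1: v brought to 500 μL → factor = 500 μL/v
Step 2: 260 μL + 4400 μL = 4660 μL total → factor 4660/260 = 17.923
Product of known-step factors = 17.923
Overall factor = 2.00 mM / (44.6 μM) = 44.843
Step-1 factor = 44.843 / 17.923 = 2.502
v = 500 μL / 2.502 = 200 μL

200 μL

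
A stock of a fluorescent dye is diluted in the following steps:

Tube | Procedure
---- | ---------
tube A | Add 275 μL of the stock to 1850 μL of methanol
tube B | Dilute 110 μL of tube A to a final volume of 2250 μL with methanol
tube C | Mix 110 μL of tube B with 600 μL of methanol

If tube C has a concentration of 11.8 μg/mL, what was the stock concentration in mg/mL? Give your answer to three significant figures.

Step 1: 275 μL + 1850 μL = 2125 μL total → factor 2125/275 = 7.7273
Step 2: 110 μL brought to 2250 μL → factor 2250/110 = 20.455
Step 3: 110 μL + 600 μL = 710 μL total → factor 710/110 = 6.4545
Overall dilution factor = 7.7273 × 20.455 × 6.4545 = 1020.2
Stock = 11.8 μg/mL × 1020.2 = 1.204 × 10^4 μg/mL = 12.0 mg/mL

12.0 mg/mL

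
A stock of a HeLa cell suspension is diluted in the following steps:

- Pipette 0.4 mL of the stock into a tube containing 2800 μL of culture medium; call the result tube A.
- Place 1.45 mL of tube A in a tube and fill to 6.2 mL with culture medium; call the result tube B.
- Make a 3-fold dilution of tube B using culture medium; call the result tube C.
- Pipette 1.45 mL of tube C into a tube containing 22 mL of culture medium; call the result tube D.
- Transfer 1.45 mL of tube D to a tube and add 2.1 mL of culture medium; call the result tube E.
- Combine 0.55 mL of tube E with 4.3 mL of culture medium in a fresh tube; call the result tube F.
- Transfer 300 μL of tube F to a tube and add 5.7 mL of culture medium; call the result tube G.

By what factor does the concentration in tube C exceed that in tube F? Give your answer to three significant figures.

Step 1: 0.4 mL + 2800 μL = 3.2 mL total → factor 3.2/0.4 = 8
Step 2: 1.45 mL brought to 6.2 mL → factor 6.2/1.45 = 4.2759
Step 3: 3-fold → factor 3
Step 4: 1.45 mL + 22 mL = 23.45 mL total → factor 23.45/1.45 = 16.172
Step 5: 1.45 mL + 2.1 mL = 3.55 mL total → factor 3.55/1.45 = 2.4483
Step 6: 0.55 mL + 4.3 mL = 4.85 mL total → factor 4.85/0.55 = 8.8182
Dilution factor to tube C = 102.62; to tube F = 35830
[tube C]/[tube F] = (factor to tube F)/(factor to tube C) = 35830/102.62 = 349

349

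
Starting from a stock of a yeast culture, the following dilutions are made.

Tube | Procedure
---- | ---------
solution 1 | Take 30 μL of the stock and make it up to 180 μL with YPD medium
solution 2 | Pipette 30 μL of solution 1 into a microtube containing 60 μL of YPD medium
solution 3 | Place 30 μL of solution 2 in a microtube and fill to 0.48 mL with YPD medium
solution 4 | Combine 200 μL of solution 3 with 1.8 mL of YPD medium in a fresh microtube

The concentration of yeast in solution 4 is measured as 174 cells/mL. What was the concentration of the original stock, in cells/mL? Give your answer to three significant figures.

5.01 × 10^5 cells/mL

Step 1: 30 μL brought to 180 μL → factor 180/30 = 6
Step 2: 30 μL + 60 μL = 90 μL total → factor 90/30 = 3
Step 3: 30 μL brought to 0.48 mL → factor 480/30 = 16
Step 4: 200 μL + 1.8 mL = 2000 μL total → factor 2000/200 = 10
Overall dilution factor = 6 × 3 × 16 × 10 = 2880
Stock = 174 cells/mL × 2880 = 5.01 × 10^5 cells/mL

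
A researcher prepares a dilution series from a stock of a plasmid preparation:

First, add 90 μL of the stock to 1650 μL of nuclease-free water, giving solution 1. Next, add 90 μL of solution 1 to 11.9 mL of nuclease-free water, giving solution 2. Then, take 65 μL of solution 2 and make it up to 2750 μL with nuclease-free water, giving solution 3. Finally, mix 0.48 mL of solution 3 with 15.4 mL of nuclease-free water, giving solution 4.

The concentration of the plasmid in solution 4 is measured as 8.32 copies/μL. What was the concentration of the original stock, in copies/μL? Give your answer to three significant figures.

Step 1: 90 μL + 1650 μL = 1740 μL total → factor 1740/90 = 19.333
Step 2: 90 μL + 11.9 mL = 11990 μL total → factor 11990/90 = 133.22
Step 3: 65 μL brought to 2750 μL → factor 2750/65 = 42.308
Step 4: 0.48 mL + 15.4 mL = 15.88 mL total → factor 15.88/0.48 = 33.083
Overall dilution factor = 19.333 × 133.22 × 42.308 × 33.083 = 3.6051 × 10^6
Stock = 8.32 copies/μL × 3.6051 × 10^6 = 3.00 × 10^7 copies/μL

3.00 × 10^7 copies/μL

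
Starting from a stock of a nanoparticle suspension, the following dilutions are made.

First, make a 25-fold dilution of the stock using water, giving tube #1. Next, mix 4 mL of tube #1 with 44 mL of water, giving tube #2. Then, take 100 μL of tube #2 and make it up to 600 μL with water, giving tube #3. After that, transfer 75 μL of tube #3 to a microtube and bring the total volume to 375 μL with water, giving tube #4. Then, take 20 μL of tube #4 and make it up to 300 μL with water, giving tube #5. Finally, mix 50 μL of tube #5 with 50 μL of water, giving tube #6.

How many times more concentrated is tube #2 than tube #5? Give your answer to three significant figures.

450

Step 1: 25-fold → factor 25
Step 2: 4 mL + 44 mL = 48 mL total → factor 48/4 = 12
Step 3: 100 μL brought to 600 μL → factor 600/100 = 6
Step 4: 75 μL brought to 375 μL → factor 375/75 = 5
Step 5: 20 μL brought to 300 μL → factor 300/20 = 15
Dilution factor to tube #2 = 300; to tube #5 = 1.35 × 10^5
[tube #2]/[tube #5] = (factor to tube #5)/(factor to tube #2) = 1.35 × 10^5/300 = 450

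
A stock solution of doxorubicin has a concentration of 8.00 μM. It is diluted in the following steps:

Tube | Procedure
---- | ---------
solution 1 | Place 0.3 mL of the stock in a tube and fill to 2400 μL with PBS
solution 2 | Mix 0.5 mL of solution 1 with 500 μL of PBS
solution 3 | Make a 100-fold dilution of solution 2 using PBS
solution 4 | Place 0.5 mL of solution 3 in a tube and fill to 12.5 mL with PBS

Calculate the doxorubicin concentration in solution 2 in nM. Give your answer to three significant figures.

500 nM

Step 1: 0.3 mL brought to 2400 μL → factor 2.4/0.3 = 8
Step 2: 0.5 mL + 500 μL = 1 mL total → factor 1/0.5 = 2
Dilution factor through solution 2 = 8 × 2 = 16
[solution 2] = 8.00 μM / 16 = 0.5000 μM = 500 nM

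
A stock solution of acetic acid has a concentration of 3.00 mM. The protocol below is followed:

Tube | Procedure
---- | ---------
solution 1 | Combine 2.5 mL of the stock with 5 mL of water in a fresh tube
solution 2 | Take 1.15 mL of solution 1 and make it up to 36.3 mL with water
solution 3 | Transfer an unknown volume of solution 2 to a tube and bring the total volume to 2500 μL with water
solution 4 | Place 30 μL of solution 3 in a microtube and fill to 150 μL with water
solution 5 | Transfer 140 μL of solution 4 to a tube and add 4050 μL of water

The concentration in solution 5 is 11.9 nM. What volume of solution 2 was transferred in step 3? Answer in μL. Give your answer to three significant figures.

141 μL

Step 1: 2.5 mL + 5 mL = 7.5 mL total → factor 7.5/2.5 = 3
Step 2: 1.15 mL brought to 36.3 mL → factor 36.3/1.15 = 31.565
Step 3: v brought to 2500 μL → factor = 2500 μL/v
Step 4: 30 μL brought to 150 μL → factor 150/30 = 5
Step 5: 140 μL + 4050 μL = 4190 μL total → factor 4190/140 = 29.929
Product of known-step factors = 14171
Overall factor = 3.00 mM / (11.9 nM) = 2.521 × 10^5
Step-3 factor = 2.521 × 10^5 / 14171 = 17.791
v = 2500 μL / 17.791 = 141 μL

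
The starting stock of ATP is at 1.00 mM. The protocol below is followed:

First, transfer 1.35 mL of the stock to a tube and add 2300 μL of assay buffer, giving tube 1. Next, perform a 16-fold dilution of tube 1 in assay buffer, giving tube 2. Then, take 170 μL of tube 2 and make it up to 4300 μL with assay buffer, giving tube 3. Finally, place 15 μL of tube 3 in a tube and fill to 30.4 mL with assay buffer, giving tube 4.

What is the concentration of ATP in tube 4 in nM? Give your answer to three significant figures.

Step 1: 1.35 mL + 2300 μL = 3.65 mL total → factor 3.65/1.35 = 2.7037
Step 2: 16-fold → factor 16
Step 3: 170 μL brought to 4300 μL → factor 4300/170 = 25.294
Step 4: 15 μL brought to 30.4 mL → factor 30400/15 = 2026.7
Overall dilution factor = 2.7037 × 16 × 25.294 × 2026.7 = 2.2176 × 10^6
Final = 1.00 mM / 2.2176 × 10^6 = 4.509 × 10^-7 mM = 0.451 nM

0.451 nM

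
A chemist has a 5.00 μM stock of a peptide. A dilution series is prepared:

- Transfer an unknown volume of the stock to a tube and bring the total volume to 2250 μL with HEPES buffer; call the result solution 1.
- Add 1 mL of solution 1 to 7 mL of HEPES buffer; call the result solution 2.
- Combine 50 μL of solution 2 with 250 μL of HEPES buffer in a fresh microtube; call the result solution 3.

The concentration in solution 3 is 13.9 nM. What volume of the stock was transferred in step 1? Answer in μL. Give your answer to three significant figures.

300 μL

Step 1: v brought to 2250 μL → factor = 2250 μL/v
Step 2: 1 mL + 7 mL = 8 mL total → factor 8/1 = 8
Step 3: 50 μL + 250 μL = 300 μL total → factor 300/50 = 6
Product of known-step factors = 48
Overall factor = 5.00 μM / (13.9 nM) = 359.71
Step-1 factor = 359.71 / 48 = 7.494
v = 2250 μL / 7.494 = 300 μL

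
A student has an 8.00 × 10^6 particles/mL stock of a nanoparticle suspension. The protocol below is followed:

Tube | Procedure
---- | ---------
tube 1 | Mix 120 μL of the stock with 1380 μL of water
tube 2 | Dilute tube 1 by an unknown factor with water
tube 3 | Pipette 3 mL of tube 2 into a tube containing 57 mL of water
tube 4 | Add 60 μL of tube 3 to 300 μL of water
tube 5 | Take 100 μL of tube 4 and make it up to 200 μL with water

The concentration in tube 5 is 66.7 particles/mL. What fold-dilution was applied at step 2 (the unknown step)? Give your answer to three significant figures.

Step 1: 120 μL + 1380 μL = 1500 μL total → factor 1500/120 = 12.5
Step 2: unknown factor x
Step 3: 3 mL + 57 mL = 60 mL total → factor 60/3 = 20
Step 4: 60 μL + 300 μL = 360 μL total → factor 360/60 = 6
Step 5: 100 μL brought to 200 μL → factor 200/100 = 2
Product of known-step factors = 3000
Overall factor = 8.00 × 10^6 particles/mL / (66.7 particles/mL) = 1.1994 × 10^5
x = 1.1994 × 10^5 / 3000 = 40.0

40.0-fold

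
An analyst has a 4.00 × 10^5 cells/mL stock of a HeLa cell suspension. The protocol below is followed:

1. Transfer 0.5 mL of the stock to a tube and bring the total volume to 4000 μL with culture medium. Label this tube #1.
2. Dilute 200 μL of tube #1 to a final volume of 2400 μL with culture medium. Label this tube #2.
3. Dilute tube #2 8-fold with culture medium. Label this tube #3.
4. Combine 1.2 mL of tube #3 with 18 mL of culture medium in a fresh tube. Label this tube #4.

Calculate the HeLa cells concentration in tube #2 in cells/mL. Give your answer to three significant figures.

4.17 × 10^3 cells/mL

Step 1: 0.5 mL brought to 4000 μL → factor 4/0.5 = 8
Step 2: 200 μL brought to 2400 μL → factor 2400/200 = 12
Dilution factor through tube #2 = 8 × 12 = 96
[tube #2] = 4.00 × 10^5 cells/mL / 96 = 4.17 × 10^3 cells/mL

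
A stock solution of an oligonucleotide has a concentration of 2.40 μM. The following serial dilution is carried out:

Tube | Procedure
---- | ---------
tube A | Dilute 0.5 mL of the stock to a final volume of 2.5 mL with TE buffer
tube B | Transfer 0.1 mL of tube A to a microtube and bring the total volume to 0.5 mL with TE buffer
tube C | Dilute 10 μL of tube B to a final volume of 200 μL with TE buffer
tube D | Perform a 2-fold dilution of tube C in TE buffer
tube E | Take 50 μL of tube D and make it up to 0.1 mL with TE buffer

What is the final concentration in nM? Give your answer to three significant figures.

1.20 nM

Step 1: 0.5 mL brought to 2.5 mL → factor 2.5/0.5 = 5
Step 2: 0.1 mL brought to 0.5 mL → factor 0.5/0.1 = 5
Step 3: 10 μL brought to 200 μL → factor 200/10 = 20
Step 4: 2-fold → factor 2
Step 5: 50 μL brought to 0.1 mL → factor 100/50 = 2
Overall dilution factor = 5 × 5 × 20 × 2 × 2 = 2000
Final = 2.40 μM / 2000 = 0.001200 μM = 1.20 nM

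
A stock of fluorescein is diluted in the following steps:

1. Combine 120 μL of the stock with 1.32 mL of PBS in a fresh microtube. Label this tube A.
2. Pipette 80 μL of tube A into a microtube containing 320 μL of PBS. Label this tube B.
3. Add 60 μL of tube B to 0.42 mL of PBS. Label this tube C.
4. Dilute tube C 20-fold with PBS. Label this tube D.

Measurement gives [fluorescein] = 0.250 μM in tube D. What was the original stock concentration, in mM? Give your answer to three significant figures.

2.40 mM

Step 1: 120 μL + 1.32 mL = 1440 μL total → factor 1440/120 = 12
Step 2: 80 μL + 320 μL = 400 μL total → factor 400/80 = 5
Step 3: 60 μL + 0.42 mL = 480 μL total → factor 480/60 = 8
Step 4: 20-fold → factor 20
Overall dilution factor = 12 × 5 × 8 × 20 = 9600
Stock = 0.250 μM × 9600 = 2400 μM = 2.40 mM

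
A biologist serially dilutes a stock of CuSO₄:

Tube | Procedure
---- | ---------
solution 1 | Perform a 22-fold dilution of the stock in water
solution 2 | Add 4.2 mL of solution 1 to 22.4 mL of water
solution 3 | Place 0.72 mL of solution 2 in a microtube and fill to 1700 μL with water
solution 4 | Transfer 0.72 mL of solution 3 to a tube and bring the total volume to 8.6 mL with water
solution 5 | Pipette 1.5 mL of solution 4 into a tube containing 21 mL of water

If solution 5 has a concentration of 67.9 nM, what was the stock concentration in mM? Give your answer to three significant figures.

Step 1: 22-fold → factor 22
Step 2: 4.2 mL + 22.4 mL = 26.6 mL total → factor 26.6/4.2 = 6.3333
Step 3: 0.72 mL brought to 1700 μL → factor 1.7/0.72 = 2.3611
Step 4: 0.72 mL brought to 8.6 mL → factor 8.6/0.72 = 11.944
Step 5: 1.5 mL + 21 mL = 22.5 mL total → factor 22.5/1.5 = 15
Overall dilution factor = 22 × 6.3333 × 2.3611 × 11.944 × 15 = 58943
Stock = 67.9 nM × 58943 = 4.002 × 10^6 nM = 4.00 mM

4.00 mM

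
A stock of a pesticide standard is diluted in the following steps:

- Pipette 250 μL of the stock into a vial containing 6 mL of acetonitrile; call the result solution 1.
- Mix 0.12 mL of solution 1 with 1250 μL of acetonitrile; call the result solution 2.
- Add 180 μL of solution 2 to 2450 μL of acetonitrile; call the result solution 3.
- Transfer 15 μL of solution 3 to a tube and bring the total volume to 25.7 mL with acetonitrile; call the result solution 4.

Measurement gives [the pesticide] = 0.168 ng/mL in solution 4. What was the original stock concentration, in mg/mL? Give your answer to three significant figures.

1.20 mg/mL

Step 1: 250 μL + 6 mL = 6250 μL total → factor 6250/250 = 25
Step 2: 0.12 mL + 1250 μL = 1.37 mL total → factor 1.37/0.12 = 11.417
Step 3: 180 μL + 2450 μL = 2630 μL total → factor 2630/180 = 14.611
Step 4: 15 μL brought to 25.7 mL → factor 25700/15 = 1713.3
Overall dilution factor = 25 × 11.417 × 14.611 × 1713.3 = 7.145 × 10^6
Stock = 0.168 ng/mL × 7.145 × 10^6 = 1.200 × 10^6 ng/mL = 1.20 mg/mL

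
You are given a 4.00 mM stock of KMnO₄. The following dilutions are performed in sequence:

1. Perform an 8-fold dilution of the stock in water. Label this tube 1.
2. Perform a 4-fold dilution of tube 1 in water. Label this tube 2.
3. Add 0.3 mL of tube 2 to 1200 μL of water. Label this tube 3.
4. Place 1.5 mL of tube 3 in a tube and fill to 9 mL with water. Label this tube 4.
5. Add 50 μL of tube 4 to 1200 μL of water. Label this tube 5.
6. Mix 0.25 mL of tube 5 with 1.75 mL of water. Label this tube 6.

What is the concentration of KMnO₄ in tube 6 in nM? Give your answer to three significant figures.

20.8 nM

Step 1: 8-fold → factor 8
Step 2: 4-fold → factor 4
Step 3: 0.3 mL + 1200 μL = 1.5 mL total → factor 1.5/0.3 = 5
Step 4: 1.5 mL brought to 9 mL → factor 9/1.5 = 6
Step 5: 50 μL + 1200 μL = 1250 μL total → factor 1250/50 = 25
Step 6: 0.25 mL + 1.75 mL = 2 mL total → factor 2/0.25 = 8
Overall dilution factor = 8 × 4 × 5 × 6 × 25 × 8 = 1.92 × 10^5
Final = 4.00 mM / 1.92 × 10^5 = 2.083 × 10^-5 mM = 20.8 nM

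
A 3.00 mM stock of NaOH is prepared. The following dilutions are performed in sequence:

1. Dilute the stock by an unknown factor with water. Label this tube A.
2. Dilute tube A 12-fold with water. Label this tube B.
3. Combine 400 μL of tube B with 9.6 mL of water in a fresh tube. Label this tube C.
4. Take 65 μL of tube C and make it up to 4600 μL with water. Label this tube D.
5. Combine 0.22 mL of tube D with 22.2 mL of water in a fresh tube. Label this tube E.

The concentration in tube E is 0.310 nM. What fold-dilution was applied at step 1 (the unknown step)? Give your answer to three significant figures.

Step 1: unknown factor x
Step 2: 12-fold → factor 12
Step 3: 400 μL + 9.6 mL = 10000 μL total → factor 10000/400 = 25
Step 4: 65 μL brought to 4600 μL → factor 4600/65 = 70.769
Step 5: 0.22 mL + 22.2 mL = 22.42 mL total → factor 22.42/0.22 = 101.91
Product of known-step factors = 2.1636 × 10^6
Overall factor = 3.00 mM / (0.310 nM) = 9.6774 × 10^6
x = 9.6774 × 10^6 / 2.1636 × 10^6 = 4.47

4.47-fold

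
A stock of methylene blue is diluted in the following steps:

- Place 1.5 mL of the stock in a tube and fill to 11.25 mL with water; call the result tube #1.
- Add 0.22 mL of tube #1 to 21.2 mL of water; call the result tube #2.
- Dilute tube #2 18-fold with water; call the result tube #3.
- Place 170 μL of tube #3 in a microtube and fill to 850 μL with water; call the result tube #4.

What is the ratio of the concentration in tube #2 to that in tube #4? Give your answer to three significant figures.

Step 1: 1.5 mL brought to 11.25 mL → factor 11.25/1.5 = 7.5
Step 2: 0.22 mL + 21.2 mL = 21.42 mL total → factor 21.42/0.22 = 97.364
Step 3: 18-fold → factor 18
Step 4: 170 μL brought to 850 μL → factor 850/170 = 5
Dilution factor to tube #2 = 730.23; to tube #4 = 65720
[tube #2]/[tube #4] = (factor to tube #4)/(factor to tube #2) = 65720/730.23 = 90.0

90.0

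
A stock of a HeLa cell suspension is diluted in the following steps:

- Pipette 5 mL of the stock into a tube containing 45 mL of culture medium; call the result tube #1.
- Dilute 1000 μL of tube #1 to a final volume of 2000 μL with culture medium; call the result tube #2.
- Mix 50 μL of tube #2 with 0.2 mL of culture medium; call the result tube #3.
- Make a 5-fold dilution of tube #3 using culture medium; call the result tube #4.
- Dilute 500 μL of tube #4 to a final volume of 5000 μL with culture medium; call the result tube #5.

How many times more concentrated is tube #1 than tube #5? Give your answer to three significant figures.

Step 1: 5 mL + 45 mL = 50 mL total → factor 50/5 = 10
Step 2: 1000 μL brought to 2000 μL → factor 2000/1000 = 2
Step 3: 50 μL + 0.2 mL = 250 μL total → factor 250/50 = 5
Step 4: 5-fold → factor 5
Step 5: 500 μL brought to 5000 μL → factor 5000/500 = 10
Dilution factor to tube #1 = 10; to tube #5 = 5000
[tube #1]/[tube #5] = (factor to tube #5)/(factor to tube #1) = 5000/10 = 500

500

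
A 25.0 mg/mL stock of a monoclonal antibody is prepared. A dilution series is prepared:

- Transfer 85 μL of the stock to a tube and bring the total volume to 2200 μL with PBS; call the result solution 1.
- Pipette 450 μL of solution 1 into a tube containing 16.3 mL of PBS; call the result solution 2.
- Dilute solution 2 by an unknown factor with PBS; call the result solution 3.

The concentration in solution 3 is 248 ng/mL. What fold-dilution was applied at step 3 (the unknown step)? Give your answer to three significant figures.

105-fold

Step 1: 85 μL brought to 2200 μL → factor 2200/85 = 25.882
Step 2: 450 μL + 16.3 mL = 16750 μL total → factor 16750/450 = 37.222
Step 3: unknown factor x
Product of known-step factors = 963.4
Overall factor = 25.0 mg/mL / (248 ng/mL) = 1.0081 × 10^5
x = 1.0081 × 10^5 / 963.4 = 105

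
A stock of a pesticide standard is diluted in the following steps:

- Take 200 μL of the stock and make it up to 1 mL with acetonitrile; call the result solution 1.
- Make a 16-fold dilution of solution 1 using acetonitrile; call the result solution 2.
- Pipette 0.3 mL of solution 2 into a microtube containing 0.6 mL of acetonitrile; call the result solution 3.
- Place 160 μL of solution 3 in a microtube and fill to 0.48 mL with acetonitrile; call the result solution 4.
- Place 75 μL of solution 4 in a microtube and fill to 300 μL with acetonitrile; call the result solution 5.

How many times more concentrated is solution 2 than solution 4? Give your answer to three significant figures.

Step 1: 200 μL brought to 1 mL → factor 1000/200 = 5
Step 2: 16-fold → factor 16
Step 3: 0.3 mL + 0.6 mL = 0.9 mL total → factor 0.9/0.3 = 3
Step 4: 160 μL brought to 0.48 mL → factor 480/160 = 3
Dilution factor to solution 2 = 80; to solution 4 = 720
[solution 2]/[solution 4] = (factor to solution 4)/(factor to solution 2) = 720/80 = 9.00

9.00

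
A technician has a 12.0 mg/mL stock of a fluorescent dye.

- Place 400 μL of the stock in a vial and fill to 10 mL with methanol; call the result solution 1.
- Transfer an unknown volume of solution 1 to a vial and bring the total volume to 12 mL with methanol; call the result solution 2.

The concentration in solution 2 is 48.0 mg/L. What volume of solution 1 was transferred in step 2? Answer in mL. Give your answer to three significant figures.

1.20 mL

Step 1: 400 μL brought to 10 mL → factor 10000/400 = 25
Step 2: v brought to 12 mL → factor = 12 mL/v
Product of known-step factors = 25
Overall factor = 12.0 mg/mL / (48.0 mg/L) = 250
Step-2 factor = 250 / 25 = 10
v = 12 mL / 10 = 1.20 mL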